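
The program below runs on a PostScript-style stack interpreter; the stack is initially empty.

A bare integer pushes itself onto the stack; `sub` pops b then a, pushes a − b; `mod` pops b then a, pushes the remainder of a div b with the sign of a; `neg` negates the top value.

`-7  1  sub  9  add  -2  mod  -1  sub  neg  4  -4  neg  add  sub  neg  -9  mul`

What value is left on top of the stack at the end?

-7   [-7]
1    [-7, 1]
sub  [-8]
9    [-8, 9]
add  [1]
-2   [1, -2]
mod  [1]
-1   [1, -1]
sub  [2]
neg  [-2]
4    [-2, 4]
-4   [-2, 4, -4]
neg  [-2, 4, 4]
add  [-2, 8]
sub  [-10]
neg  [10]
-9   [10, -9]
mul  [-90]

-90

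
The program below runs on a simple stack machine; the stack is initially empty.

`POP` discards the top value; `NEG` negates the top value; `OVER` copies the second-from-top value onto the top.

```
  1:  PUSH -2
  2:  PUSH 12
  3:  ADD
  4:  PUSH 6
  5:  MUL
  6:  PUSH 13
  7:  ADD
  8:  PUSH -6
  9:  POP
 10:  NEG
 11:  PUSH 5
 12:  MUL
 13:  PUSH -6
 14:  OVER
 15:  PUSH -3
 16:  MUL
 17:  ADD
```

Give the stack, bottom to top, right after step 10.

[-73]

PUSH -2  -2
PUSH 12  -2 12
ADD      10
PUSH 6   10 6
MUL      60
PUSH 13  60 13
ADD      73
PUSH -6  73 -6
POP      73
NEG      -73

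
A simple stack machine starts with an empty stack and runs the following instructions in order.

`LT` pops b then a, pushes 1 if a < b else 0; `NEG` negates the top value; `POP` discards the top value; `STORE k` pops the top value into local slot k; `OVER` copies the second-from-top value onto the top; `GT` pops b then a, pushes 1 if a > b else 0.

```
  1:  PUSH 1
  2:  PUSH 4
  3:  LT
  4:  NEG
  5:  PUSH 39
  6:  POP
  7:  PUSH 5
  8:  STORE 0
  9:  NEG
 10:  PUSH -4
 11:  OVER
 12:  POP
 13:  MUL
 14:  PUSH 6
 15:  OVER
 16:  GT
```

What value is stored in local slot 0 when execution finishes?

PUSH 1   1
PUSH 4   1 4
LT       1
NEG      -1
PUSH 39  -1 39
POP      -1
PUSH 5   -1 5
STORE 0  -1
NEG      1
PUSH -4  1 -4
OVER     1 -4 1
POP      1 -4
MUL      -4
PUSH 6   -4 6
OVER     -4 6 -4
GT       -4 1

5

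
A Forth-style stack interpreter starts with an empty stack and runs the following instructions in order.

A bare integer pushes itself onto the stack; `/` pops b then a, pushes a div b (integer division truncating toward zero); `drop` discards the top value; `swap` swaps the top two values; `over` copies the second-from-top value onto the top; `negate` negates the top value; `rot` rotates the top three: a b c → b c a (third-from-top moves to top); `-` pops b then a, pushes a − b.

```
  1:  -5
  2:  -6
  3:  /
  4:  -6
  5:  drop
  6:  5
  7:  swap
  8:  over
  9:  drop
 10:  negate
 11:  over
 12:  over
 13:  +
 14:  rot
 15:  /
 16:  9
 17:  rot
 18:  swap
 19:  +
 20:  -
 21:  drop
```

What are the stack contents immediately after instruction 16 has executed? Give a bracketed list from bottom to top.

-5     : -5
-6     : -5 -6
/      : 0
-6     : 0 -6
drop   : 0
5      : 0 5
swap   : 5 0
over   : 5 0 5
drop   : 5 0
negate : 5 0
over   : 5 0 5
over   : 5 0 5 0
+      : 5 0 5
rot    : 0 5 5
/      : 0 1
9      : 0 1 9

[0, 1, 9]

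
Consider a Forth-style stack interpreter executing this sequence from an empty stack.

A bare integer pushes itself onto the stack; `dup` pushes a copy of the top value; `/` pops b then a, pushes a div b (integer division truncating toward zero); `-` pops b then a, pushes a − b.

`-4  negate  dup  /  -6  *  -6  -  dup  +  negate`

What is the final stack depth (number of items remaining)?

-4      [-4]
negate  [4]
dup     [4, 4]
/       [1]
-6      [1, -6]
*       [-6]
-6      [-6, -6]
-       [0]
dup     [0, 0]
+       [0]
negate  [0]

1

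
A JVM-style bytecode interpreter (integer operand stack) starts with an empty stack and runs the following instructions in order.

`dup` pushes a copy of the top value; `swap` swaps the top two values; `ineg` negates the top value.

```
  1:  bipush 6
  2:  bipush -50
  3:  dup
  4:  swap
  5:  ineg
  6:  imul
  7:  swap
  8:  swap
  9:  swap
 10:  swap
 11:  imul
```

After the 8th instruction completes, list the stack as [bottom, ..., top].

bipush 6    6
bipush -50  6 -50
dup         6 -50 -50
swap        6 -50 -50
ineg        6 -50 50
imul        6 -2500
swap        -2500 6
swap        6 -2500

[6, -2500]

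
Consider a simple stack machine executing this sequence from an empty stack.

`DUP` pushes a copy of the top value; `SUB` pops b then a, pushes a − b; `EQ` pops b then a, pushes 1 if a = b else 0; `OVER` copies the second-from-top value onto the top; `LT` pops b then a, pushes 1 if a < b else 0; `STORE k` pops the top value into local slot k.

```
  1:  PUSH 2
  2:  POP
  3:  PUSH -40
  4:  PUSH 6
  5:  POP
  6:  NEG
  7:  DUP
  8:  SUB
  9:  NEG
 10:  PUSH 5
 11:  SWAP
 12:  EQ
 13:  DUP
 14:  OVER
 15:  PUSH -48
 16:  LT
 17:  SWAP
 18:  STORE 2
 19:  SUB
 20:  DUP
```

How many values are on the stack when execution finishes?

PUSH 2   → 2
POP      → (empty)
PUSH -40 → -40
PUSH 6   → -40 6
POP      → -40
NEG      → 40
DUP      → 40 40
SUB      → 0
NEG      → 0
PUSH 5   → 0 5
SWAP     → 5 0
EQ       → 0
DUP      → 0 0
OVER     → 0 0 0
PUSH -48 → 0 0 0 -48
LT       → 0 0 0
SWAP     → 0 0 0
STORE 2  → 0 0
SUB      → 0
DUP      → 0 0

2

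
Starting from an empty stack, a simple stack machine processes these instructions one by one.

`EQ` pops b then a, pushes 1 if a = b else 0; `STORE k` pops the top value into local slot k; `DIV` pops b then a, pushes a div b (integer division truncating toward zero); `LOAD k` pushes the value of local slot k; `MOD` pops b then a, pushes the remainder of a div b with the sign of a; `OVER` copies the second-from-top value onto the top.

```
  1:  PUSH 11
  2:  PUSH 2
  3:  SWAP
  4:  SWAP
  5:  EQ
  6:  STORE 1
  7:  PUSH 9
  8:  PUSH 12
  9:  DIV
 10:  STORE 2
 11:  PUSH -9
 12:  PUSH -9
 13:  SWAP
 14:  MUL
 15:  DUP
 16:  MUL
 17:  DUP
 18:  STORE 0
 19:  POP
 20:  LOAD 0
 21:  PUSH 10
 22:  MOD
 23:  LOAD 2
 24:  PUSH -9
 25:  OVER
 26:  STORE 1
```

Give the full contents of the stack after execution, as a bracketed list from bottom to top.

PUSH 11  11
PUSH 2   11 2
SWAP     2 11
SWAP     11 2
EQ       0
STORE 1  (empty)
PUSH 9   9
PUSH 12  9 12
DIV      0
STORE 2  (empty)
PUSH -9  -9
PUSH -9  -9 -9
SWAP     -9 -9
MUL      81
DUP      81 81
MUL      6561
DUP      6561 6561
STORE 0  6561
POP      (empty)
LOAD 0   6561
PUSH 10  6561 10
MOD      1
LOAD 2   1 0
PUSH -9  1 0 -9
OVER     1 0 -9 0
STORE 1  1 0 -9

[1, 0, -9]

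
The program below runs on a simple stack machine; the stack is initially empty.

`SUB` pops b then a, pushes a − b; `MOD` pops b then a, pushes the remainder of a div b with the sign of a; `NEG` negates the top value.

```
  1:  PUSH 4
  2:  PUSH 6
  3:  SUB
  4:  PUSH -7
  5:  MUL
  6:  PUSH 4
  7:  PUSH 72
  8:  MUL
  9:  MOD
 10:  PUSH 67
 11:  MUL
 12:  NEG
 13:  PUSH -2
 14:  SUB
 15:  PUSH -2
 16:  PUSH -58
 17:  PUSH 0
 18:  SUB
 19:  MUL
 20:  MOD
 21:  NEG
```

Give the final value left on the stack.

PUSH 4   : [4]
PUSH 6   : [4, 6]
SUB      : [-2]
PUSH -7  : [-2, -7]
MUL      : [14]
PUSH 4   : [14, 4]
PUSH 72  : [14, 4, 72]
MUL      : [14, 288]
MOD      : [14]
PUSH 67  : [14, 67]
MUL      : [938]
NEG      : [-938]
PUSH -2  : [-938, -2]
SUB      : [-936]
PUSH -2  : [-936, -2]
PUSH -58 : [-936, -2, -58]
PUSH 0   : [-936, -2, -58, 0]
SUB      : [-936, -2, -58]
MUL      : [-936, 116]
MOD      : [-8]
NEG      : [8]

8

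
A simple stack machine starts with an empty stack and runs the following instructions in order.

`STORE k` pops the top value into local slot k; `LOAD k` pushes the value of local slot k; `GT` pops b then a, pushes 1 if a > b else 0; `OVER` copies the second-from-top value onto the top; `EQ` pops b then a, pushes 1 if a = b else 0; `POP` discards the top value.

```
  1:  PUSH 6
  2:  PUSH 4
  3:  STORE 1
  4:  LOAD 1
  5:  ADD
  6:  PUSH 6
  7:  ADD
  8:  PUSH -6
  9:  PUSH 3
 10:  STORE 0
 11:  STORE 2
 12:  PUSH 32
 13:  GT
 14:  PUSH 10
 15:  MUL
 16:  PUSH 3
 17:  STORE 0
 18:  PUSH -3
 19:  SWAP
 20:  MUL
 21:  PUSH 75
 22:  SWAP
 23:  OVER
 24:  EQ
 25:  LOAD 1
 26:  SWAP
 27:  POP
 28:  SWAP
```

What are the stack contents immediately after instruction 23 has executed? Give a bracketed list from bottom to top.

PUSH 6   6
PUSH 4   6 4
STORE 1  6
LOAD 1   6 4
ADD      10
PUSH 6   10 6
ADD      16
PUSH -6  16 -6
PUSH 3   16 -6 3
STORE 0  16 -6
STORE 2  16
PUSH 32  16 32
GT       0
PUSH 10  0 10
MUL      0
PUSH 3   0 3
STORE 0  0
PUSH -3  0 -3
SWAP     -3 0
MUL      0
PUSH 75  0 75
SWAP     75 0
OVER     75 0 75

[75, 0, 75]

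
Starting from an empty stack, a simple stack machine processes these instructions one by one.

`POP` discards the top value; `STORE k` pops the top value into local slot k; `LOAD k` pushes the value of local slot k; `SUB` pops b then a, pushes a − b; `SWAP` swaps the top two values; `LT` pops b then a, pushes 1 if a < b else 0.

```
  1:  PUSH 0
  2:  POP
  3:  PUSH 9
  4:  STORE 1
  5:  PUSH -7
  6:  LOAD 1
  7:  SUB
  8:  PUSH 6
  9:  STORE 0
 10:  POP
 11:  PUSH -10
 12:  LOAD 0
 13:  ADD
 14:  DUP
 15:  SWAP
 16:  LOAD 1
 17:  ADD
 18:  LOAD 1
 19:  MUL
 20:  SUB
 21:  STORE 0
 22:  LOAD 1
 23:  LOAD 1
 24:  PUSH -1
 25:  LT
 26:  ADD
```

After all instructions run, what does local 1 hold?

PUSH 0    [0]
POP       []
PUSH 9    [9]
STORE 1   []
PUSH -7   [-7]
LOAD 1    [-7, 9]
SUB       [-16]
PUSH 6    [-16, 6]
STORE 0   [-16]
POP       []
PUSH -10  [-10]
LOAD 0    [-10, 6]
ADD       [-4]
DUP       [-4, -4]
SWAP      [-4, -4]
LOAD 1    [-4, -4, 9]
ADD       [-4, 5]
LOAD 1    [-4, 5, 9]
MUL       [-4, 45]
SUB       [-49]
STORE 0   []
LOAD 1    [9]
LOAD 1    [9, 9]
PUSH -1   [9, 9, -1]
LT        [9, 0]
ADD       [9]

9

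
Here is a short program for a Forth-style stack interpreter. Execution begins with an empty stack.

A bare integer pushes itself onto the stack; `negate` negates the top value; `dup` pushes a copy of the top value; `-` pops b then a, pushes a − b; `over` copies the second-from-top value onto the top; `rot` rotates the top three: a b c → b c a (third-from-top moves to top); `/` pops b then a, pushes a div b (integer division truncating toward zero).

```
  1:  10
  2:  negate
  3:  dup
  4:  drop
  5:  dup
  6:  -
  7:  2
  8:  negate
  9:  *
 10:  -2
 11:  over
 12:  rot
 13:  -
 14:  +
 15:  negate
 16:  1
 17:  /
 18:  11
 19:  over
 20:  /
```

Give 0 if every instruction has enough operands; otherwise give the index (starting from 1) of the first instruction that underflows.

0

10     : 10
negate : -10
dup    : -10 -10
drop   : -10
dup    : -10 -10
-      : 0
2      : 0 2
negate : 0 -2
*      : 0
-2     : 0 -2
over   : 0 -2 0
rot    : -2 0 0
-      : -2 0
+      : -2
negate : 2
1      : 2 1
/      : 2
11     : 2 11
over   : 2 11 2
/      : 2 5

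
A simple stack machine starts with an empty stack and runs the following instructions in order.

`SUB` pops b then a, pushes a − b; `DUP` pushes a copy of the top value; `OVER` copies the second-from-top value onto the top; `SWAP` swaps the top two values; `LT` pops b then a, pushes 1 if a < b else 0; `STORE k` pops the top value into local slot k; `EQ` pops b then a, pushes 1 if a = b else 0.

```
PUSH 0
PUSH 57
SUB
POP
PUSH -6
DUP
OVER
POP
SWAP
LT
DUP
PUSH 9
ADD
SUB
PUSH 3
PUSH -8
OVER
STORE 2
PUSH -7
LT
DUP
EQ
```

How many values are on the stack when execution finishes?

3

PUSH 0  : [0]
PUSH 57 : [0, 57]
SUB     : [-57]
POP     : []
PUSH -6 : [-6]
DUP     : [-6, -6]
OVER    : [-6, -6, -6]
POP     : [-6, -6]
SWAP    : [-6, -6]
LT      : [0]
DUP     : [0, 0]
PUSH 9  : [0, 0, 9]
ADD     : [0, 9]
SUB     : [-9]
PUSH 3  : [-9, 3]
PUSH -8 : [-9, 3, -8]
OVER    : [-9, 3, -8, 3]
STORE 2 : [-9, 3, -8]
PUSH -7 : [-9, 3, -8, -7]
LT      : [-9, 3, 1]
DUP     : [-9, 3, 1, 1]
EQ      : [-9, 3, 1]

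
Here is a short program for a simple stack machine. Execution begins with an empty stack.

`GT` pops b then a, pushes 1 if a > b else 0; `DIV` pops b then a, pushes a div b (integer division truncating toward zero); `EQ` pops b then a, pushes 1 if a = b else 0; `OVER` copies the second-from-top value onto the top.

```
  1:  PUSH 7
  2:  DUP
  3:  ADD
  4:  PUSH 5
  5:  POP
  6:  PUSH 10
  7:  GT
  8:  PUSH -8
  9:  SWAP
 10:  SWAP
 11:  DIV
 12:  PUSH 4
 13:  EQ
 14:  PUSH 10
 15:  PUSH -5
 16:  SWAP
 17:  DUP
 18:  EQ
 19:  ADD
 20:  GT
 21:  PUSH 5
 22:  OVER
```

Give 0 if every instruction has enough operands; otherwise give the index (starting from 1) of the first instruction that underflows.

PUSH 7  : 7
DUP     : 7 7
ADD     : 14
PUSH 5  : 14 5
POP     : 14
PUSH 10 : 14 10
GT      : 1
PUSH -8 : 1 -8
SWAP    : -8 1
SWAP    : 1 -8
DIV     : 0
PUSH 4  : 0 4
EQ      : 0
PUSH 10 : 0 10
PUSH -5 : 0 10 -5
SWAP    : 0 -5 10
DUP     : 0 -5 10 10
EQ      : 0 -5 1
ADD     : 0 -4
GT      : 1
PUSH 5  : 1 5
OVER    : 1 5 1

0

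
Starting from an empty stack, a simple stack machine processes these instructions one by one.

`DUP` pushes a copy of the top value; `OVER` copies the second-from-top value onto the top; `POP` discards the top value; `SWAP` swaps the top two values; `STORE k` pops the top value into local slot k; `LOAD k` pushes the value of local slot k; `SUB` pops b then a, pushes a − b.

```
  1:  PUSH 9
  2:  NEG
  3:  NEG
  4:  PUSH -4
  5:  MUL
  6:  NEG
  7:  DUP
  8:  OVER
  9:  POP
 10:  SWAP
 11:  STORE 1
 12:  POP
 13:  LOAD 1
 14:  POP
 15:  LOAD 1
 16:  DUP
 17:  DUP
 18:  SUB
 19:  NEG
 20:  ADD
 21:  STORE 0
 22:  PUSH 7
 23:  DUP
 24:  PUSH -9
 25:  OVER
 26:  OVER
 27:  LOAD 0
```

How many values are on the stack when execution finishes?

PUSH 9  → 9
NEG     → -9
NEG     → 9
PUSH -4 → 9 -4
MUL     → -36
NEG     → 36
DUP     → 36 36
OVER    → 36 36 36
POP     → 36 36
SWAP    → 36 36
STORE 1 → 36
POP     → (empty)
LOAD 1  → 36
POP     → (empty)
LOAD 1  → 36
DUP     → 36 36
DUP     → 36 36 36
SUB     → 36 0
NEG     → 36 0
ADD     → 36
STORE 0 → (empty)
PUSH 7  → 7
DUP     → 7 7
PUSH -9 → 7 7 -9
OVER    → 7 7 -9 7
OVER    → 7 7 -9 7 -9
LOAD 0  → 7 7 -9 7 -9 36

6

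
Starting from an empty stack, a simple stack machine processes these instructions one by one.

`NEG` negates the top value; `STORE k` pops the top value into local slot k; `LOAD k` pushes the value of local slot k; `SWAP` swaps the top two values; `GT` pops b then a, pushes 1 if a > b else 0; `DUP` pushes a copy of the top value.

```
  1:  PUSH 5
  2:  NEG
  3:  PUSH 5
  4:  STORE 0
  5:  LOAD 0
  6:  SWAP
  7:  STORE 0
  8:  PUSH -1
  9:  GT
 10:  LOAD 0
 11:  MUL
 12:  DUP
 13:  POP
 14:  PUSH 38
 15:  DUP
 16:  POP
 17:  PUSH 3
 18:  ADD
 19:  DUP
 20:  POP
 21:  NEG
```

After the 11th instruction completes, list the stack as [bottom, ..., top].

[-5]

PUSH 5   [5]
NEG      [-5]
PUSH 5   [-5, 5]
STORE 0  [-5]
LOAD 0   [-5, 5]
SWAP     [5, -5]
STORE 0  [5]
PUSH -1  [5, -1]
GT       [1]
LOAD 0   [1, -5]
MUL      [-5]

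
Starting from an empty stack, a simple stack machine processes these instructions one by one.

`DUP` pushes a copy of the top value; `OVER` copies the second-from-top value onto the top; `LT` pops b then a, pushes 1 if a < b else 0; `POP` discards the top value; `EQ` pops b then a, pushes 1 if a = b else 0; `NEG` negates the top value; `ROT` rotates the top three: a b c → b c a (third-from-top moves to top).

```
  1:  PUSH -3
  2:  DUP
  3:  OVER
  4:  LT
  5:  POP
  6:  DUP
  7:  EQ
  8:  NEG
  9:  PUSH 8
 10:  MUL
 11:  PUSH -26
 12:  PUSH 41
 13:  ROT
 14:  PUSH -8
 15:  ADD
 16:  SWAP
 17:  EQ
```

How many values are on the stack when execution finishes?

PUSH -3  -> -3
DUP      -> -3 -3
OVER     -> -3 -3 -3
LT       -> -3 0
POP      -> -3
DUP      -> -3 -3
EQ       -> 1
NEG      -> -1
PUSH 8   -> -1 8
MUL      -> -8
PUSH -26 -> -8 -26
PUSH 41  -> -8 -26 41
ROT      -> -26 41 -8
PUSH -8  -> -26 41 -8 -8
ADD      -> -26 41 -16
SWAP     -> -26 -16 41
EQ       -> -26 0

2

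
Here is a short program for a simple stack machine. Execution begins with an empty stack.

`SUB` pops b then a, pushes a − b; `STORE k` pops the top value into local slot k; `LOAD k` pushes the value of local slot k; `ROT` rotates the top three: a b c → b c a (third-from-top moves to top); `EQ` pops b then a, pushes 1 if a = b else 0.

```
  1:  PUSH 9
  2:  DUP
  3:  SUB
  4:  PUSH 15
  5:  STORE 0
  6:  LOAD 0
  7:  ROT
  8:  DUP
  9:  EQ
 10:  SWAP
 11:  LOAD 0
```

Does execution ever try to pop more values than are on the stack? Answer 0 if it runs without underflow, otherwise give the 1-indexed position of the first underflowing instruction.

PUSH 9  : 9
DUP     : 9 9
SUB     : 0
PUSH 15 : 0 15
STORE 0 : 0
LOAD 0  : 0 15
ROT  — needs 3 operands, stack has 2 → underflow

7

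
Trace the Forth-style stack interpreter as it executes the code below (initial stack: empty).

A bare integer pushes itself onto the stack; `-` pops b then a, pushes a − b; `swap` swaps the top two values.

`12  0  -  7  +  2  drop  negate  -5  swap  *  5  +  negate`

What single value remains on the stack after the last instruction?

12     -> [12]
0      -> [12, 0]
-      -> [12]
7      -> [12, 7]
+      -> [19]
2      -> [19, 2]
drop   -> [19]
negate -> [-19]
-5     -> [-19, -5]
swap   -> [-5, -19]
*      -> [95]
5      -> [95, 5]
+      -> [100]
negate -> [-100]

-100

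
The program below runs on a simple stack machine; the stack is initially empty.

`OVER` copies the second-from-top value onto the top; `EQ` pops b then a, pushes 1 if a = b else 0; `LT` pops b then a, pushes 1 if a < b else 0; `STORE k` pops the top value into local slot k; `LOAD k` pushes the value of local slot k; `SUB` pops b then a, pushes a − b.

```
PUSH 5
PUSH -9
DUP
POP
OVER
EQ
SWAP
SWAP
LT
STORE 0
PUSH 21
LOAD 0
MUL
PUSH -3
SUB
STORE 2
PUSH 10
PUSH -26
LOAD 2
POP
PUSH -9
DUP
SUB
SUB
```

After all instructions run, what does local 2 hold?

3

PUSH 5   -> [5]
PUSH -9  -> [5, -9]
DUP      -> [5, -9, -9]
POP      -> [5, -9]
OVER     -> [5, -9, 5]
EQ       -> [5, 0]
SWAP     -> [0, 5]
SWAP     -> [5, 0]
LT       -> [0]
STORE 0  -> []
PUSH 21  -> [21]
LOAD 0   -> [21, 0]
MUL      -> [0]
PUSH -3  -> [0, -3]
SUB      -> [3]
STORE 2  -> []
PUSH 10  -> [10]
PUSH -26 -> [10, -26]
LOAD 2   -> [10, -26, 3]
POP      -> [10, -26]
PUSH -9  -> [10, -26, -9]
DUP      -> [10, -26, -9, -9]
SUB      -> [10, -26, 0]
SUB      -> [10, -26]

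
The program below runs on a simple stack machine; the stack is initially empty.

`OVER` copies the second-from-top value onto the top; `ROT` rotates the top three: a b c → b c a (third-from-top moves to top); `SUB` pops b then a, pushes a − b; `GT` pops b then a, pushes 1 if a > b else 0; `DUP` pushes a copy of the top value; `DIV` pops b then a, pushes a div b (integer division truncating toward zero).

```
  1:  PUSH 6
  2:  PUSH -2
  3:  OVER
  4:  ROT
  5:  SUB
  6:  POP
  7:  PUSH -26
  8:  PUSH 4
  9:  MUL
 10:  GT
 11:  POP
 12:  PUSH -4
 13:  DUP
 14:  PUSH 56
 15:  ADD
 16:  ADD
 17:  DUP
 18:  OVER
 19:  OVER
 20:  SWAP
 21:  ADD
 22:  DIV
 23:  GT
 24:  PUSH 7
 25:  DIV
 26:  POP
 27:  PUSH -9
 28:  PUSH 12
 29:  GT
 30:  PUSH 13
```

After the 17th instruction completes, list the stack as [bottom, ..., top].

[48, 48]

PUSH 6   → 6
PUSH -2  → 6 -2
OVER     → 6 -2 6
ROT      → -2 6 6
SUB      → -2 0
POP      → -2
PUSH -26 → -2 -26
PUSH 4   → -2 -26 4
MUL      → -2 -104
GT       → 1
POP      → (empty)
PUSH -4  → -4
DUP      → -4 -4
PUSH 56  → -4 -4 56
ADD      → -4 52
ADD      → 48
DUP      → 48 48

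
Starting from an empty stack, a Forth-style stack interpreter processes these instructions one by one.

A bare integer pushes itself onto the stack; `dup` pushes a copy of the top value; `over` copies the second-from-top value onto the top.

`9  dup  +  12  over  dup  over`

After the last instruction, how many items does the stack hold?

9    → 9
dup  → 9 9
+    → 18
12   → 18 12
over → 18 12 18
dup  → 18 12 18 18
over → 18 12 18 18 18

5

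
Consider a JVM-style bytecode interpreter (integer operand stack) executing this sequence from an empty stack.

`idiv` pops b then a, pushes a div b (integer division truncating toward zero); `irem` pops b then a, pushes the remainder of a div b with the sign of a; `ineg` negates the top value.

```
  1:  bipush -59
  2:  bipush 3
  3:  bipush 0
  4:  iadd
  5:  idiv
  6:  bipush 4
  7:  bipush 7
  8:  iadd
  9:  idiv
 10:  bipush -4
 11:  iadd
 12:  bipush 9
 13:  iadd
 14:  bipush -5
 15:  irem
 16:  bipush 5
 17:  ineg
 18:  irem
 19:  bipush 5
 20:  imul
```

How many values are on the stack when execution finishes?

bipush -59 → [-59]
bipush 3   → [-59, 3]
bipush 0   → [-59, 3, 0]
iadd       → [-59, 3]
idiv       → [-19]
bipush 4   → [-19, 4]
bipush 7   → [-19, 4, 7]
iadd       → [-19, 11]
idiv       → [-1]
bipush -4  → [-1, -4]
iadd       → [-5]
bipush 9   → [-5, 9]
iadd       → [4]
bipush -5  → [4, -5]
irem       → [4]
bipush 5   → [4, 5]
ineg       → [4, -5]
irem       → [4]
bipush 5   → [4, 5]
imul       → [20]

1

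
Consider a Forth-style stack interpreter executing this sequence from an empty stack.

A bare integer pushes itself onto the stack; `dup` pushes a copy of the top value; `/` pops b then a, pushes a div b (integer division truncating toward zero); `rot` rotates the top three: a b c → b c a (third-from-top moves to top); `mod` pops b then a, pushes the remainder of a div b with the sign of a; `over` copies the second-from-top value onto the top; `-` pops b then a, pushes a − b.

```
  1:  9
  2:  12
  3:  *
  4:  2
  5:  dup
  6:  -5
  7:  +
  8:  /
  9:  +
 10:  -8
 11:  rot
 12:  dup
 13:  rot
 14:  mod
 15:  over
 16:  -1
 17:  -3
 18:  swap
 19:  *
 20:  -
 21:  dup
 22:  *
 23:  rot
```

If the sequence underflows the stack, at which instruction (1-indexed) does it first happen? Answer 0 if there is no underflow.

9   → 9
12  → 9 12
*   → 108
2   → 108 2
dup → 108 2 2
-5  → 108 2 2 -5
+   → 108 2 -3
/   → 108 0
+   → 108
-8  → 108 -8
rot  — needs 3 operands, stack has 2 → underflow

11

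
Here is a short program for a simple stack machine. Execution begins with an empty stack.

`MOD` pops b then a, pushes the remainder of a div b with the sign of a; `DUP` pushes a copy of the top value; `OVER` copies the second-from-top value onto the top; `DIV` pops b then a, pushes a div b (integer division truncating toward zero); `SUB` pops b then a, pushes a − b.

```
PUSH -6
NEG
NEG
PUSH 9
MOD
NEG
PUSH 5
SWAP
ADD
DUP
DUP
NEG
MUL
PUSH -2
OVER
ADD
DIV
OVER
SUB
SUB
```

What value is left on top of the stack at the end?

PUSH -6 → [-6]
NEG     → [6]
NEG     → [-6]
PUSH 9  → [-6, 9]
MOD     → [-6]
NEG     → [6]
PUSH 5  → [6, 5]
SWAP    → [5, 6]
ADD     → [11]
DUP     → [11, 11]
DUP     → [11, 11, 11]
NEG     → [11, 11, -11]
MUL     → [11, -121]
PUSH -2 → [11, -121, -2]
OVER    → [11, -121, -2, -121]
ADD     → [11, -121, -123]
DIV     → [11, 0]
OVER    → [11, 0, 11]
SUB     → [11, -11]
SUB     → [22]

22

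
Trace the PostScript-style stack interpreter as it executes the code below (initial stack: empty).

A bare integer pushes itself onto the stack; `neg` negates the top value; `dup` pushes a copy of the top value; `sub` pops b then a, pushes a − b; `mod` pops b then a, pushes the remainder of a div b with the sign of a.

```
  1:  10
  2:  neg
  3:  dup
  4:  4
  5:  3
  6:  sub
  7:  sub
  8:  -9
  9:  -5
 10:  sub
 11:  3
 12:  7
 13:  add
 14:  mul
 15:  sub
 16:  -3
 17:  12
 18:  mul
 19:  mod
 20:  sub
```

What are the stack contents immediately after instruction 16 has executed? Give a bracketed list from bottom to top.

10  -> 10
neg -> -10
dup -> -10 -10
4   -> -10 -10 4
3   -> -10 -10 4 3
sub -> -10 -10 1
sub -> -10 -11
-9  -> -10 -11 -9
-5  -> -10 -11 -9 -5
sub -> -10 -11 -4
3   -> -10 -11 -4 3
7   -> -10 -11 -4 3 7
add -> -10 -11 -4 10
mul -> -10 -11 -40
sub -> -10 29
-3  -> -10 29 -3

[-10, 29, -3]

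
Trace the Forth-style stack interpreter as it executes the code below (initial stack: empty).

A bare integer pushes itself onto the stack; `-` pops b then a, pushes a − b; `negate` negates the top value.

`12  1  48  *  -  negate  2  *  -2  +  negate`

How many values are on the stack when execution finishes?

12     : 12
1      : 12 1
48     : 12 1 48
*      : 12 48
-      : -36
negate : 36
2      : 36 2
*      : 72
-2     : 72 -2
+      : 70
negate : -70

1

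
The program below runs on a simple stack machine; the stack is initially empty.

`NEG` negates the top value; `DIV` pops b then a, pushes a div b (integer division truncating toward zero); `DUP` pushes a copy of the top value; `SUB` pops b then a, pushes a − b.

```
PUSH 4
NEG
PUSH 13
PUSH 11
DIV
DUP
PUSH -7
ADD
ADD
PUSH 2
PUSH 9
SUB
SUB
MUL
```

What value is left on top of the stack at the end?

-8

PUSH 4  : 4
NEG     : -4
PUSH 13 : -4 13
PUSH 11 : -4 13 11
DIV     : -4 1
DUP     : -4 1 1
PUSH -7 : -4 1 1 -7
ADD     : -4 1 -6
ADD     : -4 -5
PUSH 2  : -4 -5 2
PUSH 9  : -4 -5 2 9
SUB     : -4 -5 -7
SUB     : -4 2
MUL     : -8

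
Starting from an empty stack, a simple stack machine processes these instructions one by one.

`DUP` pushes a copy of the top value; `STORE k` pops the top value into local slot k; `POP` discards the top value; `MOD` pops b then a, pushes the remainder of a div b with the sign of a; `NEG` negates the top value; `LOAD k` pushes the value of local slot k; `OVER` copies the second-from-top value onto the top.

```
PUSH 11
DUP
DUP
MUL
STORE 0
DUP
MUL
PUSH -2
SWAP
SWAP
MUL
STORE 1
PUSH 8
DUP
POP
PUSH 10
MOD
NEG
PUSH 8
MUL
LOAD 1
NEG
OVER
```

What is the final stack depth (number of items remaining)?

3

PUSH 11 → 11
DUP     → 11 11
DUP     → 11 11 11
MUL     → 11 121
STORE 0 → 11
DUP     → 11 11
MUL     → 121
PUSH -2 → 121 -2
SWAP    → -2 121
SWAP    → 121 -2
MUL     → -242
STORE 1 → (empty)
PUSH 8  → 8
DUP     → 8 8
POP     → 8
PUSH 10 → 8 10
MOD     → 8
NEG     → -8
PUSH 8  → -8 8
MUL     → -64
LOAD 1  → -64 -242
NEG     → -64 242
OVER    → -64 242 -64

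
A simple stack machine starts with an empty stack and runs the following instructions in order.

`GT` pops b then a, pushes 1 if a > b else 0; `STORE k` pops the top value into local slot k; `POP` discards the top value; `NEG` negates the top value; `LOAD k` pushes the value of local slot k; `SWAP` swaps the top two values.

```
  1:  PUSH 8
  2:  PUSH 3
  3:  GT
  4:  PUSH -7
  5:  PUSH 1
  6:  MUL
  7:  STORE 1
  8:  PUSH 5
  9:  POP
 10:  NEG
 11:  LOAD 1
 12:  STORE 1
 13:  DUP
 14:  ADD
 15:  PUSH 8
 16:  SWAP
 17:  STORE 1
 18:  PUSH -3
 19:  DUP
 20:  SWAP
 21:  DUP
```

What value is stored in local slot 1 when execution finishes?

-2

PUSH 8  -> 8
PUSH 3  -> 8 3
GT      -> 1
PUSH -7 -> 1 -7
PUSH 1  -> 1 -7 1
MUL     -> 1 -7
STORE 1 -> 1
PUSH 5  -> 1 5
POP     -> 1
NEG     -> -1
LOAD 1  -> -1 -7
STORE 1 -> -1
DUP     -> -1 -1
ADD     -> -2
PUSH 8  -> -2 8
SWAP    -> 8 -2
STORE 1 -> 8
PUSH -3 -> 8 -3
DUP     -> 8 -3 -3
SWAP    -> 8 -3 -3
DUP     -> 8 -3 -3 -3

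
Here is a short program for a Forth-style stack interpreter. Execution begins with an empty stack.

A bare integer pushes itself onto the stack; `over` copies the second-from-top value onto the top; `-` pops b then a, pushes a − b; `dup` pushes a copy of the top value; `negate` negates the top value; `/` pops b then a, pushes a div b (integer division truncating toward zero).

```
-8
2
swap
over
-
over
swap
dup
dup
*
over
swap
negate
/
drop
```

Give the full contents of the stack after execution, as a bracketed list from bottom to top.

[2, 2, -10]

-8     -> -8
2      -> -8 2
swap   -> 2 -8
over   -> 2 -8 2
-      -> 2 -10
over   -> 2 -10 2
swap   -> 2 2 -10
dup    -> 2 2 -10 -10
dup    -> 2 2 -10 -10 -10
*      -> 2 2 -10 100
over   -> 2 2 -10 100 -10
swap   -> 2 2 -10 -10 100
negate -> 2 2 -10 -10 -100
/      -> 2 2 -10 0
drop   -> 2 2 -10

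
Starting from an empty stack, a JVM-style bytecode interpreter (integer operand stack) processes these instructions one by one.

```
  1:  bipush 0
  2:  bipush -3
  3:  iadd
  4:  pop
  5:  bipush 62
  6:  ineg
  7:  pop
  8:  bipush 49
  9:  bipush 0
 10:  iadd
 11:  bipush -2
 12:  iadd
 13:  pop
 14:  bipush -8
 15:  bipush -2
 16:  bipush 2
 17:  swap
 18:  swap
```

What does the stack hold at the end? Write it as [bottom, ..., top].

bipush 0   0
bipush -3  0 -3
iadd       -3
pop        (empty)
bipush 62  62
ineg       -62
pop        (empty)
bipush 49  49
bipush 0   49 0
iadd       49
bipush -2  49 -2
iadd       47
pop        (empty)
bipush -8  -8
bipush -2  -8 -2
bipush 2   -8 -2 2
swap       -8 2 -2
swap       -8 -2 2

[-8, -2, 2]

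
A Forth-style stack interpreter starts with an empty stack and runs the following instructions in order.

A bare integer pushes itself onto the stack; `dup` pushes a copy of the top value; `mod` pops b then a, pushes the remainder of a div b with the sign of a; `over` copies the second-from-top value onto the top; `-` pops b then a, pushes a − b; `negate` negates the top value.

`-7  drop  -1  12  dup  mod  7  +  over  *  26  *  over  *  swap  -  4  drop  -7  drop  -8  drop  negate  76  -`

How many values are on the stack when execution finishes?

1

-7     → -7
drop   → (empty)
-1     → -1
12     → -1 12
dup    → -1 12 12
mod    → -1 0
7      → -1 0 7
+      → -1 7
over   → -1 7 -1
*      → -1 -7
26     → -1 -7 26
*      → -1 -182
over   → -1 -182 -1
*      → -1 182
swap   → 182 -1
-      → 183
4      → 183 4
drop   → 183
-7     → 183 -7
drop   → 183
-8     → 183 -8
drop   → 183
negate → -183
76     → -183 76
-      → -259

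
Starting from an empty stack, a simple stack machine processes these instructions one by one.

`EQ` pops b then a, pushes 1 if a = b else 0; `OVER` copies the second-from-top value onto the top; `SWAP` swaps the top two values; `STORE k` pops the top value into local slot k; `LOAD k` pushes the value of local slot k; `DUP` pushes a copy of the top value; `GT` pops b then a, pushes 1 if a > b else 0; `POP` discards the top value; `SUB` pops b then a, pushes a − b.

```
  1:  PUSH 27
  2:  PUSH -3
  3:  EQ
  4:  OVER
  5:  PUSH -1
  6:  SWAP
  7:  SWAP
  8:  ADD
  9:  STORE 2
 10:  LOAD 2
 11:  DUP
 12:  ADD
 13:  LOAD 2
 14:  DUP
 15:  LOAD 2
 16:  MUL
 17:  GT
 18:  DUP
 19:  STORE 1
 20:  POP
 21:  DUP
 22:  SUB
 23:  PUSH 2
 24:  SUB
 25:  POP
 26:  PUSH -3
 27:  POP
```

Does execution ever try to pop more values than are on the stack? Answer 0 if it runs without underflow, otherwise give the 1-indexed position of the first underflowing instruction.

4

PUSH 27 → 27
PUSH -3 → 27 -3
EQ      → 0
OVER  — needs 2 operands, stack has 1 → underflow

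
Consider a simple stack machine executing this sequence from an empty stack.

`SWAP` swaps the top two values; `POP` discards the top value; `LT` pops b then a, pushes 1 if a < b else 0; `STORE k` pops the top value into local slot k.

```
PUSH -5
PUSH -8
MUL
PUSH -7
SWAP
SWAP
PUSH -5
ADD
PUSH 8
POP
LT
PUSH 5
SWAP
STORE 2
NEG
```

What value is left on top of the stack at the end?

PUSH -5  [-5]
PUSH -8  [-5, -8]
MUL      [40]
PUSH -7  [40, -7]
SWAP     [-7, 40]
SWAP     [40, -7]
PUSH -5  [40, -7, -5]
ADD      [40, -12]
PUSH 8   [40, -12, 8]
POP      [40, -12]
LT       [0]
PUSH 5   [0, 5]
SWAP     [5, 0]
STORE 2  [5]
NEG      [-5]

-5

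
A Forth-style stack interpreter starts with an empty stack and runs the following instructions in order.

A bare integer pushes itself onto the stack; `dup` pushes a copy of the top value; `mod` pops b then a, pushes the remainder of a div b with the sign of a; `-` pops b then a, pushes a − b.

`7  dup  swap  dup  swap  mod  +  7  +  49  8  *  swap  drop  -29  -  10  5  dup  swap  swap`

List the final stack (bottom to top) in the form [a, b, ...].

[421, 10, 5, 5]

7    → [7]
dup  → [7, 7]
swap → [7, 7]
dup  → [7, 7, 7]
swap → [7, 7, 7]
mod  → [7, 0]
+    → [7]
7    → [7, 7]
+    → [14]
49   → [14, 49]
8    → [14, 49, 8]
*    → [14, 392]
swap → [392, 14]
drop → [392]
-29  → [392, -29]
-    → [421]
10   → [421, 10]
5    → [421, 10, 5]
dup  → [421, 10, 5, 5]
swap → [421, 10, 5, 5]
swap → [421, 10, 5, 5]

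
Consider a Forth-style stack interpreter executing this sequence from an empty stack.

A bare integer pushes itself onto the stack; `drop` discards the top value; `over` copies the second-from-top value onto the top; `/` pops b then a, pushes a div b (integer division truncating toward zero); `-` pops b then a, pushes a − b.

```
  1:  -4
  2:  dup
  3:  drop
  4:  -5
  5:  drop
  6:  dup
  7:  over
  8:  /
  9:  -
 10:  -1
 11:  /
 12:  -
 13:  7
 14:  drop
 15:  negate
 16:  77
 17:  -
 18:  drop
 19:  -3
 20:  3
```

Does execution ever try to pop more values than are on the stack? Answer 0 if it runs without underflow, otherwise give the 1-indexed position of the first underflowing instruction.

12

-4   → [-4]
dup  → [-4, -4]
drop → [-4]
-5   → [-4, -5]
drop → [-4]
dup  → [-4, -4]
over → [-4, -4, -4]
/    → [-4, 1]
-    → [-5]
-1   → [-5, -1]
/    → [5]
-  — needs 2 operands, stack has 1 → underflow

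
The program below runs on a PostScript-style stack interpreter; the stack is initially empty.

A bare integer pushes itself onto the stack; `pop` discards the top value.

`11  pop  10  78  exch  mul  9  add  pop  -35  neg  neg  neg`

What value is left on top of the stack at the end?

11   : [11]
pop  : []
10   : [10]
78   : [10, 78]
exch : [78, 10]
mul  : [780]
9    : [780, 9]
add  : [789]
pop  : []
-35  : [-35]
neg  : [35]
neg  : [-35]
neg  : [35]

35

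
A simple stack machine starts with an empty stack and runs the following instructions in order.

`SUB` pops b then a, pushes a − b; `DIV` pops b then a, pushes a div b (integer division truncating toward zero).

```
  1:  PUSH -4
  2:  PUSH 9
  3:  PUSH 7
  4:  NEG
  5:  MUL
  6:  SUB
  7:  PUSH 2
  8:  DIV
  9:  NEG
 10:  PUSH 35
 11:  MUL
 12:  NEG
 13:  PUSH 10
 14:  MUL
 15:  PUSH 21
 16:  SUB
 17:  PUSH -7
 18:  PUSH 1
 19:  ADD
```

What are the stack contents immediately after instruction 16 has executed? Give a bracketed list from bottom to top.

[10129]

PUSH -4  -4
PUSH 9   -4 9
PUSH 7   -4 9 7
NEG      -4 9 -7
MUL      -4 -63
SUB      59
PUSH 2   59 2
DIV      29
NEG      -29
PUSH 35  -29 35
MUL      -1015
NEG      1015
PUSH 10  1015 10
MUL      10150
PUSH 21  10150 21
SUB      10129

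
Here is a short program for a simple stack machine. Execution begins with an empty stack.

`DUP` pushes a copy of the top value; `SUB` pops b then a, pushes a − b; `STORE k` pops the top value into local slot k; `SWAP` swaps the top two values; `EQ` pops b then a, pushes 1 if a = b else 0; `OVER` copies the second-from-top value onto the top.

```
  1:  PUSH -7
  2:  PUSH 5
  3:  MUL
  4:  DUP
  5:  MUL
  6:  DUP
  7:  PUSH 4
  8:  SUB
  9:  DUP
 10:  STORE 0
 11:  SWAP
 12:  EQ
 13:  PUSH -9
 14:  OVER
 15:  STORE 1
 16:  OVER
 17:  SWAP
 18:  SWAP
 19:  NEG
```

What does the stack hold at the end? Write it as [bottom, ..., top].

PUSH -7  [-7]
PUSH 5   [-7, 5]
MUL      [-35]
DUP      [-35, -35]
MUL      [1225]
DUP      [1225, 1225]
PUSH 4   [1225, 1225, 4]
SUB      [1225, 1221]
DUP      [1225, 1221, 1221]
STORE 0  [1225, 1221]
SWAP     [1221, 1225]
EQ       [0]
PUSH -9  [0, -9]
OVER     [0, -9, 0]
STORE 1  [0, -9]
OVER     [0, -9, 0]
SWAP     [0, 0, -9]
SWAP     [0, -9, 0]
NEG      [0, -9, 0]

[0, -9, 0]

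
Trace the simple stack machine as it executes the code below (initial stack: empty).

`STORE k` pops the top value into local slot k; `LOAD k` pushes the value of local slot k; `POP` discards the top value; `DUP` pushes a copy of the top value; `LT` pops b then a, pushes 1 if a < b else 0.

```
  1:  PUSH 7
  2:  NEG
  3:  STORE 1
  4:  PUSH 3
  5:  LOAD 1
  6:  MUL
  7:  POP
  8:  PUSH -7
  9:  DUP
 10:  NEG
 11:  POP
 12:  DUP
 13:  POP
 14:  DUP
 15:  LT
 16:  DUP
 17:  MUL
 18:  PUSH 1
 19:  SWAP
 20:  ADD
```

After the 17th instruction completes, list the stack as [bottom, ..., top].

PUSH 7  : [7]
NEG     : [-7]
STORE 1 : []
PUSH 3  : [3]
LOAD 1  : [3, -7]
MUL     : [-21]
POP     : []
PUSH -7 : [-7]
DUP     : [-7, -7]
NEG     : [-7, 7]
POP     : [-7]
DUP     : [-7, -7]
POP     : [-7]
DUP     : [-7, -7]
LT      : [0]
DUP     : [0, 0]
MUL     : [0]

[0]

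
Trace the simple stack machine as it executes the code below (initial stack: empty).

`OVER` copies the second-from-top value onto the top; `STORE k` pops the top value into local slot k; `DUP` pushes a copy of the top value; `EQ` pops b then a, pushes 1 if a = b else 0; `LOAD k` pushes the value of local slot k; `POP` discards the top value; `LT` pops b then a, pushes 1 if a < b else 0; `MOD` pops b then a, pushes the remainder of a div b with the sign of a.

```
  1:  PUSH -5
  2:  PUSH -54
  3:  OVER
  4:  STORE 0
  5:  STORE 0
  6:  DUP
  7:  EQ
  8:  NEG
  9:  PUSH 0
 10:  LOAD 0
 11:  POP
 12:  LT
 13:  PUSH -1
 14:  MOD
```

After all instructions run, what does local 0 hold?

PUSH -5   [-5]
PUSH -54  [-5, -54]
OVER      [-5, -54, -5]
STORE 0   [-5, -54]
STORE 0   [-5]
DUP       [-5, -5]
EQ        [1]
NEG       [-1]
PUSH 0    [-1, 0]
LOAD 0    [-1, 0, -54]
POP       [-1, 0]
LT        [1]
PUSH -1   [1, -1]
MOD       [0]

-54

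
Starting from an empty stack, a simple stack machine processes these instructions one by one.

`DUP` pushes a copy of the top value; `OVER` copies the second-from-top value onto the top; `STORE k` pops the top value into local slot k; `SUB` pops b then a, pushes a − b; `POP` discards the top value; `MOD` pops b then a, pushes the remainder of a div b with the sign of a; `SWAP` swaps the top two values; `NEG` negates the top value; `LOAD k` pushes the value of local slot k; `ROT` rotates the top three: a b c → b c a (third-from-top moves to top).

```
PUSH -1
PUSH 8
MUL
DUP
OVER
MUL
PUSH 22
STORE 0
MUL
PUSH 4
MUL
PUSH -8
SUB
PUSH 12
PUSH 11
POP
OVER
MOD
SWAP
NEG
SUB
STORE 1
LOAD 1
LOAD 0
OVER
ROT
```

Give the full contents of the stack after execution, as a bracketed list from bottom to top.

[22, -2028, -2028]

PUSH -1 → [-1]
PUSH 8  → [-1, 8]
MUL     → [-8]
DUP     → [-8, -8]
OVER    → [-8, -8, -8]
MUL     → [-8, 64]
PUSH 22 → [-8, 64, 22]
STORE 0 → [-8, 64]
MUL     → [-512]
PUSH 4  → [-512, 4]
MUL     → [-2048]
PUSH -8 → [-2048, -8]
SUB     → [-2040]
PUSH 12 → [-2040, 12]
PUSH 11 → [-2040, 12, 11]
POP     → [-2040, 12]
OVER    → [-2040, 12, -2040]
MOD     → [-2040, 12]
SWAP    → [12, -2040]
NEG     → [12, 2040]
SUB     → [-2028]
STORE 1 → []
LOAD 1  → [-2028]
LOAD 0  → [-2028, 22]
OVER    → [-2028, 22, -2028]
ROT     → [22, -2028, -2028]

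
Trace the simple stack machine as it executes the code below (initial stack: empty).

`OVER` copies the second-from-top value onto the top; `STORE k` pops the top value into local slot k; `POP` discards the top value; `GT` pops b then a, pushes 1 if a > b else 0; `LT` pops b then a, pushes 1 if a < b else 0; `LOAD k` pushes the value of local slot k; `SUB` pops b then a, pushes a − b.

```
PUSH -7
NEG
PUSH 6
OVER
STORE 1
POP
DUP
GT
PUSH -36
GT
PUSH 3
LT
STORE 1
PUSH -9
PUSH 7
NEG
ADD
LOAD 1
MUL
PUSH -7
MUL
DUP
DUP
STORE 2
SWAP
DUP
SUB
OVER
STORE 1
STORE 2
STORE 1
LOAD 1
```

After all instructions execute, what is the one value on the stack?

PUSH -7  -> -7
NEG      -> 7
PUSH 6   -> 7 6
OVER     -> 7 6 7
STORE 1  -> 7 6
POP      -> 7
DUP      -> 7 7
GT       -> 0
PUSH -36 -> 0 -36
GT       -> 1
PUSH 3   -> 1 3
LT       -> 1
STORE 1  -> (empty)
PUSH -9  -> -9
PUSH 7   -> -9 7
NEG      -> -9 -7
ADD      -> -16
LOAD 1   -> -16 1
MUL      -> -16
PUSH -7  -> -16 -7
MUL      -> 112
DUP      -> 112 112
DUP      -> 112 112 112
STORE 2  -> 112 112
SWAP     -> 112 112
DUP      -> 112 112 112
SUB      -> 112 0
OVER     -> 112 0 112
STORE 1  -> 112 0
STORE 2  -> 112
STORE 1  -> (empty)
LOAD 1   -> 112

112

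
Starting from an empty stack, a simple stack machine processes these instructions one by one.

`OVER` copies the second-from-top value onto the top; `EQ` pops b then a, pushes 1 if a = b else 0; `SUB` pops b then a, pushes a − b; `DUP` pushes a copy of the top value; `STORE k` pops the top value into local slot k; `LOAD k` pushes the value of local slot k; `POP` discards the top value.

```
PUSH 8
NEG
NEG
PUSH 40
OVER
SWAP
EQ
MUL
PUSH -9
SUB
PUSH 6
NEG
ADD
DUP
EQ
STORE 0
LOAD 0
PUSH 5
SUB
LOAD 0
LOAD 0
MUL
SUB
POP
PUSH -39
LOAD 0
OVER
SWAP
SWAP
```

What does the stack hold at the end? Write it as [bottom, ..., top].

PUSH 8   → [8]
NEG      → [-8]
NEG      → [8]
PUSH 40  → [8, 40]
OVER     → [8, 40, 8]
SWAP     → [8, 8, 40]
EQ       → [8, 0]
MUL      → [0]
PUSH -9  → [0, -9]
SUB      → [9]
PUSH 6   → [9, 6]
NEG      → [9, -6]
ADD      → [3]
DUP      → [3, 3]
EQ       → [1]
STORE 0  → []
LOAD 0   → [1]
PUSH 5   → [1, 5]
SUB      → [-4]
LOAD 0   → [-4, 1]
LOAD 0   → [-4, 1, 1]
MUL      → [-4, 1]
SUB      → [-5]
POP      → []
PUSH -39 → [-39]
LOAD 0   → [-39, 1]
OVER     → [-39, 1, -39]
SWAP     → [-39, -39, 1]
SWAP     → [-39, 1, -39]

[-39, 1, -39]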